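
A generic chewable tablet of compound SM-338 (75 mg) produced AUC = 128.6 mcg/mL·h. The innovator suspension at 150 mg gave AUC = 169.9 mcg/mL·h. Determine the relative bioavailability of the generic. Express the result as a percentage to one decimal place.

F_rel = (AUC_test/D_test) / (AUC_ref/D_ref)
      = (128.6/75) / (169.9/150)
      = 1.71467 / 1.13267 = 1.5138 = 151.38%

F_rel = 151.4%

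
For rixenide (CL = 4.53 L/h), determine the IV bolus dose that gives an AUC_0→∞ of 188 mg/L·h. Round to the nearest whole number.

Dose = 852 mg

Dose_iv = CL × AUC_0→∞
     = 4.53 × 188 = 851.64 mg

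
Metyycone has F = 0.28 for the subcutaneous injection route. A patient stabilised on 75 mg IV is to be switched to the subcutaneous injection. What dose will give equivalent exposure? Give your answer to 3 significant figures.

For equal systemic exposure: F × D_ev = D_iv
D_ev = D_iv / F = 75 / 0.28 = 267.857 mg

D_subcutaneous = 268 mg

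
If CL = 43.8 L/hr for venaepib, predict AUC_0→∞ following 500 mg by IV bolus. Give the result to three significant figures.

AUC_0→∞ = Dose_iv / CL
        = 500 / 43.8 = 11.4155 mg/L·hr

AUC = 11.4 mg/L·hr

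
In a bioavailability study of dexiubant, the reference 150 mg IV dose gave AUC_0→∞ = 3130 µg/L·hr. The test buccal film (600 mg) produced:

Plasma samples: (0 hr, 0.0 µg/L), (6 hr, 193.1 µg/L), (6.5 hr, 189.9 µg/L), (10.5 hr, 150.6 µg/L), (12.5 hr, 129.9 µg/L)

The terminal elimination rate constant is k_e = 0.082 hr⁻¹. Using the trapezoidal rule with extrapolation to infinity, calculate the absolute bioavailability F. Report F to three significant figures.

Trapezoidal AUC_0→12.5 (buccal film):
  [0→6]: (0.0+193.1)/2 × 6 = 579.3
  [6→6.5]: (193.1+189.9)/2 × 0.5 = 95.75
  [6.5→10.5]: (189.9+150.6)/2 × 4 = 681.0
  [10.5→12.5]: (150.6+129.9)/2 × 2 = 280.5
  Sum = 1636.55 µg/L·hr
Tail: C_last/k_e = 129.9/0.082 = 1584.146
AUC_0→∞ (buccal film) = 1636.55 + 1584.146 = 3220.696 µg/L·hr
F = (AUC_ev/D_ev)/(AUC_iv/D_iv) = (3220.696/600)/(3130/150) = 5.36783/20.8667 = 0.2572

F = 0.257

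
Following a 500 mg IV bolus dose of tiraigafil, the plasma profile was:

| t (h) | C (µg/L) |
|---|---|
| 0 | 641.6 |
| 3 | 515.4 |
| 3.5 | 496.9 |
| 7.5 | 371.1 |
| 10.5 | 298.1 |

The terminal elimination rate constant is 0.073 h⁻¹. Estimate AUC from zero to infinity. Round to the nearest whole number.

Trapezoidal AUC_0→10.5:
  [0→3]: (641.6+515.4)/2 × 3 = 1735.5
  [3→3.5]: (515.4+496.9)/2 × 0.5 = 253.075
  [3.5→7.5]: (496.9+371.1)/2 × 4 = 1736.0
  [7.5→10.5]: (371.1+298.1)/2 × 3 = 1003.8
  Sum = 4728.375 µg/L·h
Extrapolated tail: C_last / k_e = 298.1 / 0.073 = 4083.562
AUC_0→∞ = 4728.375 + 4083.562 = 8811.937 µg/L·h

AUC = 8812 µg/L·h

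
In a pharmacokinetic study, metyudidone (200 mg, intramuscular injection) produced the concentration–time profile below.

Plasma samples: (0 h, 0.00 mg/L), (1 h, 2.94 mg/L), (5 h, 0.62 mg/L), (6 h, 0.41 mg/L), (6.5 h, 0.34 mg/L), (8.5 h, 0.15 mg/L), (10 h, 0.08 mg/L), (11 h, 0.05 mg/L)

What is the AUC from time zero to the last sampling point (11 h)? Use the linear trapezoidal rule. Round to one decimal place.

Trapezoidal AUC_0→11:
  [0→1]: (0.00+2.94)/2 × 1 = 1.47
  [1→5]: (2.94+0.62)/2 × 4 = 7.12
  [5→6]: (0.62+0.41)/2 × 1 = 0.515
  [6→6.5]: (0.41+0.34)/2 × 0.5 = 0.1875
  [6.5→8.5]: (0.34+0.15)/2 × 2 = 0.49
  [8.5→10]: (0.15+0.08)/2 × 1.5 = 0.1725
  [10→11]: (0.08+0.05)/2 × 1 = 0.065
  Sum = 10.02 mg/L·h

AUC = 10.0 mg/L·h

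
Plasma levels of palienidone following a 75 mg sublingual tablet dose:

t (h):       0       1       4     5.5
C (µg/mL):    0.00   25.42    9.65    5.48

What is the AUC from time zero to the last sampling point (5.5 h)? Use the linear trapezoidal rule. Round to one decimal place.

AUC = 76.7 µg/mL·h

Trapezoidal AUC_0→5.5:
  [0→1]: (0.00+25.42)/2 × 1 = 12.71
  [1→4]: (25.42+9.65)/2 × 3 = 52.605
  [4→5.5]: (9.65+5.48)/2 × 1.5 = 11.3475
  Sum = 76.6625 µg/mL·h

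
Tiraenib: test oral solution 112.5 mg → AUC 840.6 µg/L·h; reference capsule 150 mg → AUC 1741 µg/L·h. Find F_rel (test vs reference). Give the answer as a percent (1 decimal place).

F_rel = (AUC_test/D_test) / (AUC_ref/D_ref)
      = (840.6/112.5) / (1741/150)
      = 7.472 / 11.6067 = 0.6438 = 64.38%

F_rel = 64.4%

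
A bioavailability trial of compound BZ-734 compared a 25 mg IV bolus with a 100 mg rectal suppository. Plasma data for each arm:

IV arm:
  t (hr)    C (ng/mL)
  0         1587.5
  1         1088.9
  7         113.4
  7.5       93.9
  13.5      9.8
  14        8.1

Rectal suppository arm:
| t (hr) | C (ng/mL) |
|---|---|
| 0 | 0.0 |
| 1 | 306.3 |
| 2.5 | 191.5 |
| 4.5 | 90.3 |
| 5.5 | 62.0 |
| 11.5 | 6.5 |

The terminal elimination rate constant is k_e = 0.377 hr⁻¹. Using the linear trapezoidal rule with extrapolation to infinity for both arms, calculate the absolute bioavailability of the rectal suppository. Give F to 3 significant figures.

F = 0.0519

Trapezoidal AUC_0→14 (IV):
  [0→1]: (1587.5+1088.9)/2 × 1 = 1338.2
  [1→7]: (1088.9+113.4)/2 × 6 = 3606.9
  [7→7.5]: (113.4+93.9)/2 × 0.5 = 51.825
  [7.5→13.5]: (93.9+9.8)/2 × 6 = 311.1
  [13.5→14]: (9.8+8.1)/2 × 0.5 = 4.475
  Sum = 5312.5 ng/mL·hr
IV tail: 8.1/0.377 = 21.485; AUC_iv,0→∞ = 5312.5 + 21.485 = 5333.985 ng/mL·hr
Trapezoidal AUC_0→11.5 (rectal suppository):
  [0→1]: (0.0+306.3)/2 × 1 = 153.15
  [1→2.5]: (306.3+191.5)/2 × 1.5 = 373.35
  [2.5→4.5]: (191.5+90.3)/2 × 2 = 281.8
  [4.5→5.5]: (90.3+62.0)/2 × 1 = 76.15
  [5.5→11.5]: (62.0+6.5)/2 × 6 = 205.5
  Sum = 1089.95 ng/mL·hr
rectal suppository tail: 6.5/0.377 = 17.241; AUC_ev,0→∞ = 1089.95 + 17.241 = 1107.191 ng/mL·hr
F = (AUC_ev/D_ev)/(AUC_iv/D_iv) = (1107.191/100)/(5333.985/25) = 11.07191/213.3594 = 0.0519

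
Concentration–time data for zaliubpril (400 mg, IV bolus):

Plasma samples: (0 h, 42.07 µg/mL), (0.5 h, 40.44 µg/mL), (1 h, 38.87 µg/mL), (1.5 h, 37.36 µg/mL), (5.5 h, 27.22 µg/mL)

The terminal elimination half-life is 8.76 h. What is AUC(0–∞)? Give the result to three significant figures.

Trapezoidal AUC_0→5.5:
  [0→0.5]: (42.07+40.44)/2 × 0.5 = 20.6275
  [0.5→1]: (40.44+38.87)/2 × 0.5 = 19.8275
  [1→1.5]: (38.87+37.36)/2 × 0.5 = 19.0575
  [1.5→5.5]: (37.36+27.22)/2 × 4 = 129.16
  Sum = 188.6725 µg/mL·h
k_e = ln2 / t½ = 0.693147 / 8.76 = 0.0791 h^-1
Extrapolated tail: C_last / k_e = 27.22 / 0.0791 = 344.121
AUC_0→∞ = 188.6725 + 344.121 = 532.7935 µg/mL·h

AUC = 533 µg/mL·h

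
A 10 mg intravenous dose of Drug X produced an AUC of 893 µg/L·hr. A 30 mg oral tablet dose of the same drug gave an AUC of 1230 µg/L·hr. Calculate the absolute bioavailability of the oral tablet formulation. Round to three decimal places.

F = 0.459

F = (AUC_ev / D_ev) / (AUC_iv / D_iv)
  = (1230/30) / (893/10)
  = 41 / 89.3 = 0.4591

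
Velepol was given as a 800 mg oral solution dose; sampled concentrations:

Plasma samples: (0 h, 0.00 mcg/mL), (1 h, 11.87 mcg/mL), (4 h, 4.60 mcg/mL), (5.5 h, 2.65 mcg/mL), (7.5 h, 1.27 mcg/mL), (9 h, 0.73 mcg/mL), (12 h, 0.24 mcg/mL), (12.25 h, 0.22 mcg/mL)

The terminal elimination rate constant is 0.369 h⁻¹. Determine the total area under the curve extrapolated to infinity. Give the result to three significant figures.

Trapezoidal AUC_0→12.25:
  [0→1]: (0.00+11.87)/2 × 1 = 5.935
  [1→4]: (11.87+4.60)/2 × 3 = 24.705
  [4→5.5]: (4.60+2.65)/2 × 1.5 = 5.4375
  [5.5→7.5]: (2.65+1.27)/2 × 2 = 3.92
  [7.5→9]: (1.27+0.73)/2 × 1.5 = 1.5
  [9→12]: (0.73+0.24)/2 × 3 = 1.455
  [12→12.25]: (0.24+0.22)/2 × 0.25 = 0.0575
  Sum = 43.01 mcg/mL·h
Extrapolated tail: C_last / k_e = 0.22 / 0.369 = 0.596
AUC_0→∞ = 43.01 + 0.596 = 43.606 mcg/mL·h

AUC = 43.6 mcg/mL·h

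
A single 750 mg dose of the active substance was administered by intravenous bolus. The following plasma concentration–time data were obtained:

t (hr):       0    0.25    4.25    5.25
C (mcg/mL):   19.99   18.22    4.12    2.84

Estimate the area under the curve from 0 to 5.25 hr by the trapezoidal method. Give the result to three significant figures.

Trapezoidal AUC_0→5.25:
  [0→0.25]: (19.99+18.22)/2 × 0.25 = 4.77625
  [0.25→4.25]: (18.22+4.12)/2 × 4 = 44.68
  [4.25→5.25]: (4.12+2.84)/2 × 1 = 3.48
  Sum = 52.93625 mcg/mL·hr

AUC = 52.9 mcg/mL·hr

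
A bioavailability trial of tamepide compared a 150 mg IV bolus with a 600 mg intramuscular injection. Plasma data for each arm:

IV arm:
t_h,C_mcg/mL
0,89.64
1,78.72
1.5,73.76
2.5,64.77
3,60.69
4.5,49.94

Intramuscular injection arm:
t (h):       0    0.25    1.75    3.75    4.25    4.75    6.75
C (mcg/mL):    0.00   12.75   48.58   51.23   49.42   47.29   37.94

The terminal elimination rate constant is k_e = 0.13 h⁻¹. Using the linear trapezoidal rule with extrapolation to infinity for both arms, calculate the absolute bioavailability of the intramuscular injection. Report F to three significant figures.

F = 0.208

Trapezoidal AUC_0→4.5 (IV):
  [0→1]: (89.64+78.72)/2 × 1 = 84.18
  [1→1.5]: (78.72+73.76)/2 × 0.5 = 38.12
  [1.5→2.5]: (73.76+64.77)/2 × 1 = 69.265
  [2.5→3]: (64.77+60.69)/2 × 0.5 = 31.365
  [3→4.5]: (60.69+49.94)/2 × 1.5 = 82.9725
  Sum = 305.9025 mcg/mL·h
IV tail: 49.94/0.13 = 384.154; AUC_iv,0→∞ = 305.9025 + 384.154 = 690.0565 mcg/mL·h
Trapezoidal AUC_0→6.75 (intramuscular injection):
  [0→0.25]: (0.00+12.75)/2 × 0.25 = 1.59375
  [0.25→1.75]: (12.75+48.58)/2 × 1.5 = 45.9975
  [1.75→3.75]: (48.58+51.23)/2 × 2 = 99.81
  [3.75→4.25]: (51.23+49.42)/2 × 0.5 = 25.1625
  [4.25→4.75]: (49.42+47.29)/2 × 0.5 = 24.1775
  [4.75→6.75]: (47.29+37.94)/2 × 2 = 85.23
  Sum = 281.97125 mcg/mL·h
intramuscular injection tail: 37.94/0.13 = 291.846; AUC_ev,0→∞ = 281.97125 + 291.846 = 573.81725 mcg/mL·h
F = (AUC_ev/D_ev)/(AUC_iv/D_iv) = (573.81725/600)/(690.0565/150) = 0.956362/4.60038 = 0.2079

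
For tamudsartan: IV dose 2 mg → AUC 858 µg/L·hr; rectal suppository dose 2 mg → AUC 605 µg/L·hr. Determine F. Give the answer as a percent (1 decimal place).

F = 70.5%

F = (AUC_ev / D_ev) / (AUC_iv / D_iv)
  = (605/2) / (858/2)
  = 302.5 / 429 = 0.7051
  = 70.51%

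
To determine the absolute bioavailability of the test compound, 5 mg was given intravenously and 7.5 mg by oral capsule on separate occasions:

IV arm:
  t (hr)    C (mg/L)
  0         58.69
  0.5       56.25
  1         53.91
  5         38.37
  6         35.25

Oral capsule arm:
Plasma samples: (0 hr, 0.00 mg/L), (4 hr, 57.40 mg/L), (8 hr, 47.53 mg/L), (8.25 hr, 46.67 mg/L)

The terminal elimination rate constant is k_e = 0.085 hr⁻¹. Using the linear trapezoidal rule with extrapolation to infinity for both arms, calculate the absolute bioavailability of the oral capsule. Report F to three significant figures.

Trapezoidal AUC_0→6 (IV):
  [0→0.5]: (58.69+56.25)/2 × 0.5 = 28.735
  [0.5→1]: (56.25+53.91)/2 × 0.5 = 27.54
  [1→5]: (53.91+38.37)/2 × 4 = 184.56
  [5→6]: (38.37+35.25)/2 × 1 = 36.81
  Sum = 277.645 mg/L·hr
IV tail: 35.25/0.085 = 414.706; AUC_iv,0→∞ = 277.645 + 414.706 = 692.351 mg/L·hr
Trapezoidal AUC_0→8.25 (oral capsule):
  [0→4]: (0.00+57.40)/2 × 4 = 114.8
  [4→8]: (57.40+47.53)/2 × 4 = 209.86
  [8→8.25]: (47.53+46.67)/2 × 0.25 = 11.775
  Sum = 336.435 mg/L·hr
oral capsule tail: 46.67/0.085 = 549.059; AUC_ev,0→∞ = 336.435 + 549.059 = 885.494 mg/L·hr
F = (AUC_ev/D_ev)/(AUC_iv/D_iv) = (885.494/7.5)/(692.351/5) = 118.066/138.4702 = 0.8526

F = 0.853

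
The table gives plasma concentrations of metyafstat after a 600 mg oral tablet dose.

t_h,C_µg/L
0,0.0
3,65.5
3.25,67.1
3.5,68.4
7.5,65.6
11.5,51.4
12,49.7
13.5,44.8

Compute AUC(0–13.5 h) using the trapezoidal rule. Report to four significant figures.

AUC = 729.9 µg/L·h

Trapezoidal AUC_0→13.5:
  [0→3]: (0.0+65.5)/2 × 3 = 98.25
  [3→3.25]: (65.5+67.1)/2 × 0.25 = 16.575
  [3.25→3.5]: (67.1+68.4)/2 × 0.25 = 16.9375
  [3.5→7.5]: (68.4+65.6)/2 × 4 = 268.0
  [7.5→11.5]: (65.6+51.4)/2 × 4 = 234.0
  [11.5→12]: (51.4+49.7)/2 × 0.5 = 25.275
  [12→13.5]: (49.7+44.8)/2 × 1.5 = 70.875
  Sum = 729.9125 µg/L·h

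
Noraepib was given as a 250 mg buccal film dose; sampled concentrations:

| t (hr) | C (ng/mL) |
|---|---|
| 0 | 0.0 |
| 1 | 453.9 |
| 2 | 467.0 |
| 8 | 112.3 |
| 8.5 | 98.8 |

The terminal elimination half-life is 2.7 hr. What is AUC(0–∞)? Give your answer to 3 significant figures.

Trapezoidal AUC_0→8.5:
  [0→1]: (0.0+453.9)/2 × 1 = 226.95
  [1→2]: (453.9+467.0)/2 × 1 = 460.45
  [2→8]: (467.0+112.3)/2 × 6 = 1737.9
  [8→8.5]: (112.3+98.8)/2 × 0.5 = 52.775
  Sum = 2478.075 ng/mL·hr
k_e = ln2 / t½ = 0.693147 / 2.7 = 0.2567 hr^-1
Extrapolated tail: C_last / k_e = 98.8 / 0.2567 = 384.885
AUC_0→∞ = 2478.075 + 384.885 = 2862.96 ng/mL·hr

AUC = 2860 ng/mL·hr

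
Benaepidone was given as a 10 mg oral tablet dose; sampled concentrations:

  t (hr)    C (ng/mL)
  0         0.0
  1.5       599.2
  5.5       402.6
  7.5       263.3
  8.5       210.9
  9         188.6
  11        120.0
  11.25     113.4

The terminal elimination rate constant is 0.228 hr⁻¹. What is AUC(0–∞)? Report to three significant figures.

AUC = 4290 ng/mL·hr

Trapezoidal AUC_0→11.25:
  [0→1.5]: (0.0+599.2)/2 × 1.5 = 449.4
  [1.5→5.5]: (599.2+402.6)/2 × 4 = 2003.6
  [5.5→7.5]: (402.6+263.3)/2 × 2 = 665.9
  [7.5→8.5]: (263.3+210.9)/2 × 1 = 237.1
  [8.5→9]: (210.9+188.6)/2 × 0.5 = 99.875
  [9→11]: (188.6+120.0)/2 × 2 = 308.6
  [11→11.25]: (120.0+113.4)/2 × 0.25 = 29.175
  Sum = 3793.65 ng/mL·hr
Extrapolated tail: C_last / k_e = 113.4 / 0.228 = 497.368
AUC_0→∞ = 3793.65 + 497.368 = 4291.018 ng/mL·hr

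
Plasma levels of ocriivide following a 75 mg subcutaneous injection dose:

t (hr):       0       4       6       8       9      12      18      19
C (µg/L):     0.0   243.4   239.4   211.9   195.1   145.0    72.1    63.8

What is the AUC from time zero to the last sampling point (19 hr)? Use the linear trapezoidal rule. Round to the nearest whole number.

AUC = 2854 µg/L·hr

Trapezoidal AUC_0→19:
  [0→4]: (0.0+243.4)/2 × 4 = 486.8
  [4→6]: (243.4+239.4)/2 × 2 = 482.8
  [6→8]: (239.4+211.9)/2 × 2 = 451.3
  [8→9]: (211.9+195.1)/2 × 1 = 203.5
  [9→12]: (195.1+145.0)/2 × 3 = 510.15
  [12→18]: (145.0+72.1)/2 × 6 = 651.3
  [18→19]: (72.1+63.8)/2 × 1 = 67.95
  Sum = 2853.8 µg/L·hr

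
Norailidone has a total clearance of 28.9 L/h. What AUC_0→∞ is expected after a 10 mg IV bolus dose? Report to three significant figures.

AUC_0→∞ = Dose_iv / CL
        = 10 / 28.9 = 0.346021 mg/L·h

AUC = 0.346 mg/L·h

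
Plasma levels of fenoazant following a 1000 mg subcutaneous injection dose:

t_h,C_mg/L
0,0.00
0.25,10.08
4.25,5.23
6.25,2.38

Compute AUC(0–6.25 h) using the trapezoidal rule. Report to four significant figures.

Trapezoidal AUC_0→6.25:
  [0→0.25]: (0.00+10.08)/2 × 0.25 = 1.26
  [0.25→4.25]: (10.08+5.23)/2 × 4 = 30.62
  [4.25→6.25]: (5.23+2.38)/2 × 2 = 7.61
  Sum = 39.49 mg/L·h

AUC = 39.49 mg/L·h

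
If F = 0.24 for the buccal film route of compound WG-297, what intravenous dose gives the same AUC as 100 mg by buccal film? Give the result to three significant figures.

D_iv = 24.0 mg

Systemic exposure from an extravascular dose = F × D_ev, so the equivalent IV dose is F × D_ev.
D_iv = F × D_ev = 0.24 × 100 = 24 mg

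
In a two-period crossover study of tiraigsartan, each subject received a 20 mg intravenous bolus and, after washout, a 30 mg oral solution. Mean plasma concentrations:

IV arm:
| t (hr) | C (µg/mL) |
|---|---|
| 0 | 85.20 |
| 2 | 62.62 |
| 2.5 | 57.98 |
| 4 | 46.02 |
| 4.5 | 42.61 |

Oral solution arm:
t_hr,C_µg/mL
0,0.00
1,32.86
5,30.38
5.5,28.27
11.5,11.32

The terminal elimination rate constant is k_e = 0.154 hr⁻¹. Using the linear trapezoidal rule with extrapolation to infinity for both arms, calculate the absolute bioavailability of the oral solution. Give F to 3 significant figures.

F = 0.420

Trapezoidal AUC_0→4.5 (IV):
  [0→2]: (85.20+62.62)/2 × 2 = 147.82
  [2→2.5]: (62.62+57.98)/2 × 0.5 = 30.15
  [2.5→4]: (57.98+46.02)/2 × 1.5 = 78.0
  [4→4.5]: (46.02+42.61)/2 × 0.5 = 22.1575
  Sum = 278.1275 µg/mL·hr
IV tail: 42.61/0.154 = 276.688; AUC_iv,0→∞ = 278.1275 + 276.688 = 554.8155 µg/mL·hr
Trapezoidal AUC_0→11.5 (oral solution):
  [0→1]: (0.00+32.86)/2 × 1 = 16.43
  [1→5]: (32.86+30.38)/2 × 4 = 126.48
  [5→5.5]: (30.38+28.27)/2 × 0.5 = 14.6625
  [5.5→11.5]: (28.27+11.32)/2 × 6 = 118.77
  Sum = 276.3425 µg/mL·hr
oral solution tail: 11.32/0.154 = 73.506; AUC_ev,0→∞ = 276.3425 + 73.506 = 349.8485 µg/mL·hr
F = (AUC_ev/D_ev)/(AUC_iv/D_iv) = (349.8485/30)/(554.8155/20) = 11.6616/27.740775 = 0.4204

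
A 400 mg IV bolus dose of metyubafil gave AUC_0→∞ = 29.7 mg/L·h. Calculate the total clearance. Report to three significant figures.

CL = 13.5 L/h

CL = Dose_iv / AUC_0→∞
   = 400 / 29.7 = 13.468 L/h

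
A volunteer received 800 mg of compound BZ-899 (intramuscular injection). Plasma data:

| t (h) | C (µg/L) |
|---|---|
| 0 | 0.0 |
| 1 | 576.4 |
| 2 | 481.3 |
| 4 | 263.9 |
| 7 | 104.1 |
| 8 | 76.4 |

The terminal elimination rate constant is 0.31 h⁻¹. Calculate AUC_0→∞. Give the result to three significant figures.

Trapezoidal AUC_0→8:
  [0→1]: (0.0+576.4)/2 × 1 = 288.2
  [1→2]: (576.4+481.3)/2 × 1 = 528.85
  [2→4]: (481.3+263.9)/2 × 2 = 745.2
  [4→7]: (263.9+104.1)/2 × 3 = 552.0
  [7→8]: (104.1+76.4)/2 × 1 = 90.25
  Sum = 2204.5 µg/L·h
Extrapolated tail: C_last / k_e = 76.4 / 0.31 = 246.452
AUC_0→∞ = 2204.5 + 246.452 = 2450.952 µg/L·h

AUC = 2450 µg/L·h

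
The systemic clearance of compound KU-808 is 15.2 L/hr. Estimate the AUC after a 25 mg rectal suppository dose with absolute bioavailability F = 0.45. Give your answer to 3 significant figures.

AUC = 0.740 mg/L·hr

AUC_0→∞ = F × Dose / CL
        = 0.45 × 25 / 15.2 = 0.740132 mg/L·hr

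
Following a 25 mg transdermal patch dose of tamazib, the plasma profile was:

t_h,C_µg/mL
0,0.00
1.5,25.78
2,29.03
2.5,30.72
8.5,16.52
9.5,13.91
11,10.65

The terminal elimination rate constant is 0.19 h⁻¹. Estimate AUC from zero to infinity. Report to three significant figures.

Trapezoidal AUC_0→11:
  [0→1.5]: (0.00+25.78)/2 × 1.5 = 19.335
  [1.5→2]: (25.78+29.03)/2 × 0.5 = 13.7025
  [2→2.5]: (29.03+30.72)/2 × 0.5 = 14.9375
  [2.5→8.5]: (30.72+16.52)/2 × 6 = 141.72
  [8.5→9.5]: (16.52+13.91)/2 × 1 = 15.215
  [9.5→11]: (13.91+10.65)/2 × 1.5 = 18.42
  Sum = 223.33 µg/mL·h
Extrapolated tail: C_last / k_e = 10.65 / 0.19 = 56.053
AUC_0→∞ = 223.33 + 56.053 = 279.383 µg/mL·h

AUC = 279 µg/mL·h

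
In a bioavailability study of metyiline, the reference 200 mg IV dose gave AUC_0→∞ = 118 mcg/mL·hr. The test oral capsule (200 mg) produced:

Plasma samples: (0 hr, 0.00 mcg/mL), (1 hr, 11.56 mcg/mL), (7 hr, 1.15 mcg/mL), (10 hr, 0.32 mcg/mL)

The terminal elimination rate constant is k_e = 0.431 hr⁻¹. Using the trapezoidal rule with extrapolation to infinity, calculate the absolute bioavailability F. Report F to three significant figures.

Trapezoidal AUC_0→10 (oral capsule):
  [0→1]: (0.00+11.56)/2 × 1 = 5.78
  [1→7]: (11.56+1.15)/2 × 6 = 38.13
  [7→10]: (1.15+0.32)/2 × 3 = 2.205
  Sum = 46.115 mcg/mL·hr
Tail: C_last/k_e = 0.32/0.431 = 0.742
AUC_0→∞ (oral capsule) = 46.115 + 0.742 = 46.857 mcg/mL·hr
F = (AUC_ev/D_ev)/(AUC_iv/D_iv) = (46.857/200)/(118/200) = 0.234285/0.59 = 0.3971

F = 0.397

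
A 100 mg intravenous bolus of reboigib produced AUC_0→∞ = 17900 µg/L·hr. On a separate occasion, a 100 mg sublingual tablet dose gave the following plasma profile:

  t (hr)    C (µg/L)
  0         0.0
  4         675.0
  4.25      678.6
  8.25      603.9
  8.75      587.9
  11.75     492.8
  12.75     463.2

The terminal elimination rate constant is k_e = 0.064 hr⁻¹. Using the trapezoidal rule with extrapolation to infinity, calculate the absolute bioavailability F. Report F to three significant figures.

F = 0.766

Trapezoidal AUC_0→12.75 (sublingual tablet):
  [0→4]: (0.0+675.0)/2 × 4 = 1350.0
  [4→4.25]: (675.0+678.6)/2 × 0.25 = 169.2
  [4.25→8.25]: (678.6+603.9)/2 × 4 = 2565.0
  [8.25→8.75]: (603.9+587.9)/2 × 0.5 = 297.95
  [8.75→11.75]: (587.9+492.8)/2 × 3 = 1621.05
  [11.75→12.75]: (492.8+463.2)/2 × 1 = 478.0
  Sum = 6481.2 µg/L·hr
Tail: C_last/k_e = 463.2/0.064 = 7237.500
AUC_0→∞ (sublingual tablet) = 6481.2 + 7237.500 = 13718.7 µg/L·hr
F = (AUC_ev/D_ev)/(AUC_iv/D_iv) = (13718.7/100)/(17900/100) = 137.187/179 = 0.7664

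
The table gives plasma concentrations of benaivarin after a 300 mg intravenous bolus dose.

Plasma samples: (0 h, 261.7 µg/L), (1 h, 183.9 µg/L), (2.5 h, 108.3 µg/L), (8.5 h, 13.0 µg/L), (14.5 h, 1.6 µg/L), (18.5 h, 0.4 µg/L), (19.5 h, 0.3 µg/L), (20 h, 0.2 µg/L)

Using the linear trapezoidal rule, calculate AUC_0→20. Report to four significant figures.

AUC = 854.1 µg/L·h

Trapezoidal AUC_0→20:
  [0→1]: (261.7+183.9)/2 × 1 = 222.8
  [1→2.5]: (183.9+108.3)/2 × 1.5 = 219.15
  [2.5→8.5]: (108.3+13.0)/2 × 6 = 363.9
  [8.5→14.5]: (13.0+1.6)/2 × 6 = 43.8
  [14.5→18.5]: (1.6+0.4)/2 × 4 = 4.0
  [18.5→19.5]: (0.4+0.3)/2 × 1 = 0.35
  [19.5→20]: (0.3+0.2)/2 × 0.5 = 0.125
  Sum = 854.125 µg/L·h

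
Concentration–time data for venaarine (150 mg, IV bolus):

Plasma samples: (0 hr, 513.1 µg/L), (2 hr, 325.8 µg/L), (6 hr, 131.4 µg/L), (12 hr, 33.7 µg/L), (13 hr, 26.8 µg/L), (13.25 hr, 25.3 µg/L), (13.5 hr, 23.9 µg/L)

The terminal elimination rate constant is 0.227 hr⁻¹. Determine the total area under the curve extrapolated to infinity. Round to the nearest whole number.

AUC = 2397 µg/L·hr

Trapezoidal AUC_0→13.5:
  [0→2]: (513.1+325.8)/2 × 2 = 838.9
  [2→6]: (325.8+131.4)/2 × 4 = 914.4
  [6→12]: (131.4+33.7)/2 × 6 = 495.3
  [12→13]: (33.7+26.8)/2 × 1 = 30.25
  [13→13.25]: (26.8+25.3)/2 × 0.25 = 6.5125
  [13.25→13.5]: (25.3+23.9)/2 × 0.25 = 6.15
  Sum = 2291.5125 µg/L·hr
Extrapolated tail: C_last / k_e = 23.9 / 0.227 = 105.286
AUC_0→∞ = 2291.5125 + 105.286 = 2396.7985 µg/L·hr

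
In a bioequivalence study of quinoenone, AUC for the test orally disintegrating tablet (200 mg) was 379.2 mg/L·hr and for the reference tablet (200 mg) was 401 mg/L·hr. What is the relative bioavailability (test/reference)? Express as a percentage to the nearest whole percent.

F_rel = (AUC_test/D_test) / (AUC_ref/D_ref)
      = (379.2/200) / (401/200)
      = 1.896 / 2.005 = 0.9456 = 94.56%

F_rel = 95%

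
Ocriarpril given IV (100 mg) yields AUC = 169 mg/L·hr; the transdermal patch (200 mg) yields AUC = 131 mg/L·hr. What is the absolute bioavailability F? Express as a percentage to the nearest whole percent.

F = (AUC_ev / D_ev) / (AUC_iv / D_iv)
  = (131/200) / (169/100)
  = 0.655 / 1.69 = 0.3876
  = 38.76%

F = 39%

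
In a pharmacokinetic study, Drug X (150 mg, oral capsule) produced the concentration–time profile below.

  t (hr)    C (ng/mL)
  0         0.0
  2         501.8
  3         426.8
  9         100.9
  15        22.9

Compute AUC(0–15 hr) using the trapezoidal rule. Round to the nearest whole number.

AUC = 2921 ng/mL·hr

Trapezoidal AUC_0→15:
  [0→2]: (0.0+501.8)/2 × 2 = 501.8
  [2→3]: (501.8+426.8)/2 × 1 = 464.3
  [3→9]: (426.8+100.9)/2 × 6 = 1583.1
  [9→15]: (100.9+22.9)/2 × 6 = 371.4
  Sum = 2920.6 ng/mL·hr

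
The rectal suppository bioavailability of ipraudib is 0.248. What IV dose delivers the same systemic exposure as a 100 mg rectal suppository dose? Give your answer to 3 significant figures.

Systemic exposure from an extravascular dose = F × D_ev, so the equivalent IV dose is F × D_ev.
D_iv = F × D_ev = 0.248 × 100 = 24.8 mg

D_iv = 24.8 mg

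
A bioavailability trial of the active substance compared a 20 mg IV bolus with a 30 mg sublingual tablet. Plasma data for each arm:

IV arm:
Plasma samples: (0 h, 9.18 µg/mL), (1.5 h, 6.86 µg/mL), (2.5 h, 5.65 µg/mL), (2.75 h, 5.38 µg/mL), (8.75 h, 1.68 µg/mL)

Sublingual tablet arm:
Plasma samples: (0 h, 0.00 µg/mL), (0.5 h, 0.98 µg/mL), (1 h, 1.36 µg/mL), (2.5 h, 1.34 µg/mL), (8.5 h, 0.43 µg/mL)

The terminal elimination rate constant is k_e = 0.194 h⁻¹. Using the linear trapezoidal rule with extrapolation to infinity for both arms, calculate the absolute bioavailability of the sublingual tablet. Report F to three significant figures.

F = 0.140

Trapezoidal AUC_0→8.75 (IV):
  [0→1.5]: (9.18+6.86)/2 × 1.5 = 12.03
  [1.5→2.5]: (6.86+5.65)/2 × 1 = 6.255
  [2.5→2.75]: (5.65+5.38)/2 × 0.25 = 1.37875
  [2.75→8.75]: (5.38+1.68)/2 × 6 = 21.18
  Sum = 40.84375 µg/mL·h
IV tail: 1.68/0.194 = 8.660; AUC_iv,0→∞ = 40.84375 + 8.660 = 49.50375 µg/mL·h
Trapezoidal AUC_0→8.5 (sublingual tablet):
  [0→0.5]: (0.00+0.98)/2 × 0.5 = 0.245
  [0.5→1]: (0.98+1.36)/2 × 0.5 = 0.585
  [1→2.5]: (1.36+1.34)/2 × 1.5 = 2.025
  [2.5→8.5]: (1.34+0.43)/2 × 6 = 5.31
  Sum = 8.165 µg/mL·h
sublingual tablet tail: 0.43/0.194 = 2.216; AUC_ev,0→∞ = 8.165 + 2.216 = 10.381 µg/mL·h
F = (AUC_ev/D_ev)/(AUC_iv/D_iv) = (10.381/30)/(49.50375/20) = 0.346033/2.4751875 = 0.1398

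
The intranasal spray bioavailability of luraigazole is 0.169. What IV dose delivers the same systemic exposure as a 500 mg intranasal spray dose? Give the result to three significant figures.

D_iv = 84.5 mg

Systemic exposure from an extravascular dose = F × D_ev, so the equivalent IV dose is F × D_ev.
D_iv = F × D_ev = 0.169 × 500 = 84.5 mg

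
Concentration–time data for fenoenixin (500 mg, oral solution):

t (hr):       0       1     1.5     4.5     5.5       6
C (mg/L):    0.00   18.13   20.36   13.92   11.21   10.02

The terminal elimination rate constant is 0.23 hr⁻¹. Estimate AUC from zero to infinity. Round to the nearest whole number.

AUC = 132 mg/L·hr

Trapezoidal AUC_0→6:
  [0→1]: (0.00+18.13)/2 × 1 = 9.065
  [1→1.5]: (18.13+20.36)/2 × 0.5 = 9.6225
  [1.5→4.5]: (20.36+13.92)/2 × 3 = 51.42
  [4.5→5.5]: (13.92+11.21)/2 × 1 = 12.565
  [5.5→6]: (11.21+10.02)/2 × 0.5 = 5.3075
  Sum = 87.98 mg/L·hr
Extrapolated tail: C_last / k_e = 10.02 / 0.23 = 43.565
AUC_0→∞ = 87.98 + 43.565 = 131.545 mg/L·hr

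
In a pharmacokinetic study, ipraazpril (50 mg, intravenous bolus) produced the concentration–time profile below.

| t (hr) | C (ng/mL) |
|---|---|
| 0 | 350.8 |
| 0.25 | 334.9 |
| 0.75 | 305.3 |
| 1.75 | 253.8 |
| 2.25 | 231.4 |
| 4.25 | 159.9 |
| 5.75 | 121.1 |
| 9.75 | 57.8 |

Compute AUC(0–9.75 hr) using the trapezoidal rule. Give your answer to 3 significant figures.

AUC = 1610 ng/mL·hr

Trapezoidal AUC_0→9.75:
  [0→0.25]: (350.8+334.9)/2 × 0.25 = 85.7125
  [0.25→0.75]: (334.9+305.3)/2 × 0.5 = 160.05
  [0.75→1.75]: (305.3+253.8)/2 × 1 = 279.55
  [1.75→2.25]: (253.8+231.4)/2 × 0.5 = 121.3
  [2.25→4.25]: (231.4+159.9)/2 × 2 = 391.3
  [4.25→5.75]: (159.9+121.1)/2 × 1.5 = 210.75
  [5.75→9.75]: (121.1+57.8)/2 × 4 = 357.8
  Sum = 1606.4625 ng/mL·hr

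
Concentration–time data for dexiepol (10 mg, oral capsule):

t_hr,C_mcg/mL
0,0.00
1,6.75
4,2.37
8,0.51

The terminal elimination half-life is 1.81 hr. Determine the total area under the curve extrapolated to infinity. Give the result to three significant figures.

Trapezoidal AUC_0→8:
  [0→1]: (0.00+6.75)/2 × 1 = 3.375
  [1→4]: (6.75+2.37)/2 × 3 = 13.68
  [4→8]: (2.37+0.51)/2 × 4 = 5.76
  Sum = 22.815 mcg/mL·hr
k_e = ln2 / t½ = 0.693147 / 1.81 = 0.3830 hr^-1
Extrapolated tail: C_last / k_e = 0.51 / 0.383 = 1.332
AUC_0→∞ = 22.815 + 1.332 = 24.147 mcg/mL·hr

AUC = 24.1 mcg/mL·hr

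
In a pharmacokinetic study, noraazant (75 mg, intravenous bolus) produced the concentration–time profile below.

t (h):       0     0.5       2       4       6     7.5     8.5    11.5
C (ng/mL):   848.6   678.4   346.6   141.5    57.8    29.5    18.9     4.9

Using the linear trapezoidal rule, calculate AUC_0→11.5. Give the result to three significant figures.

Trapezoidal AUC_0→11.5:
  [0→0.5]: (848.6+678.4)/2 × 0.5 = 381.75
  [0.5→2]: (678.4+346.6)/2 × 1.5 = 768.75
  [2→4]: (346.6+141.5)/2 × 2 = 488.1
  [4→6]: (141.5+57.8)/2 × 2 = 199.3
  [6→7.5]: (57.8+29.5)/2 × 1.5 = 65.475
  [7.5→8.5]: (29.5+18.9)/2 × 1 = 24.2
  [8.5→11.5]: (18.9+4.9)/2 × 3 = 35.7
  Sum = 1963.275 ng/mL·h

AUC = 1960 ng/mL·h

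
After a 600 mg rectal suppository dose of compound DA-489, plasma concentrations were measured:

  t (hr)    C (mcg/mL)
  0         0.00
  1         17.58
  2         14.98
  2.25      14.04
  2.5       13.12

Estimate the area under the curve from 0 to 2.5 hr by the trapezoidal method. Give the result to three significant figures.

Trapezoidal AUC_0→2.5:
  [0→1]: (0.00+17.58)/2 × 1 = 8.79
  [1→2]: (17.58+14.98)/2 × 1 = 16.28
  [2→2.25]: (14.98+14.04)/2 × 0.25 = 3.6275
  [2.25→2.5]: (14.04+13.12)/2 × 0.25 = 3.395
  Sum = 32.0925 mcg/mL·hr

AUC = 32.1 mcg/mL·hr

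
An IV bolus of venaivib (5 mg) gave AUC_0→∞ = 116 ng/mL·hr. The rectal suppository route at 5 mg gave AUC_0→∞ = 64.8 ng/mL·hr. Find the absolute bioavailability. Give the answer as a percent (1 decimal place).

F = (AUC_ev / D_ev) / (AUC_iv / D_iv)
  = (64.8/5) / (116/5)
  = 12.96 / 23.2 = 0.5586
  = 55.86%

F = 55.9%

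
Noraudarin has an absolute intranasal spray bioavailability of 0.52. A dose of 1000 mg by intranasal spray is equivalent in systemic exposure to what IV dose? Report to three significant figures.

Systemic exposure from an extravascular dose = F × D_ev, so the equivalent IV dose is F × D_ev.
D_iv = F × D_ev = 0.52 × 1000 = 520 mg

D_iv = 520 mg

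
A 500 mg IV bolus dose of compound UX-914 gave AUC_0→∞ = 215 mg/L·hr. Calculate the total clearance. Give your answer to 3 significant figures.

CL = Dose_iv / AUC_0→∞
   = 500 / 215 = 2.32558 L/hr

CL = 2.33 L/hr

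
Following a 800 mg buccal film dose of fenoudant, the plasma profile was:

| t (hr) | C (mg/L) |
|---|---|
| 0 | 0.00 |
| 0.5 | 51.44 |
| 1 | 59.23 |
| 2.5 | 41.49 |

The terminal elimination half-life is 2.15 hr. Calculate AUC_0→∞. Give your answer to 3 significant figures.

Trapezoidal AUC_0→2.5:
  [0→0.5]: (0.00+51.44)/2 × 0.5 = 12.86
  [0.5→1]: (51.44+59.23)/2 × 0.5 = 27.6675
  [1→2.5]: (59.23+41.49)/2 × 1.5 = 75.54
  Sum = 116.0675 mg/L·hr
k_e = ln2 / t½ = 0.693147 / 2.15 = 0.3224 hr^-1
Extrapolated tail: C_last / k_e = 41.49 / 0.3224 = 128.691
AUC_0→∞ = 116.0675 + 128.691 = 244.7585 mg/L·hr

AUC = 245 mg/L·hr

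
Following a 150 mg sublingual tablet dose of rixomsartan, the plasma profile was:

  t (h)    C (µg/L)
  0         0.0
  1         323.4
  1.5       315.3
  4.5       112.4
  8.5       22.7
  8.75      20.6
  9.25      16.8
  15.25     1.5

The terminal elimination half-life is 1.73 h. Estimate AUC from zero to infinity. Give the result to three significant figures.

Trapezoidal AUC_0→15.25:
  [0→1]: (0.0+323.4)/2 × 1 = 161.7
  [1→1.5]: (323.4+315.3)/2 × 0.5 = 159.675
  [1.5→4.5]: (315.3+112.4)/2 × 3 = 641.55
  [4.5→8.5]: (112.4+22.7)/2 × 4 = 270.2
  [8.5→8.75]: (22.7+20.6)/2 × 0.25 = 5.4125
  [8.75→9.25]: (20.6+16.8)/2 × 0.5 = 9.35
  [9.25→15.25]: (16.8+1.5)/2 × 6 = 54.9
  Sum = 1302.7875 µg/L·h
k_e = ln2 / t½ = 0.693147 / 1.73 = 0.4007 h^-1
Extrapolated tail: C_last / k_e = 1.5 / 0.4007 = 3.743
AUC_0→∞ = 1302.7875 + 3.743 = 1306.5305 µg/L·h

AUC = 1310 µg/L·h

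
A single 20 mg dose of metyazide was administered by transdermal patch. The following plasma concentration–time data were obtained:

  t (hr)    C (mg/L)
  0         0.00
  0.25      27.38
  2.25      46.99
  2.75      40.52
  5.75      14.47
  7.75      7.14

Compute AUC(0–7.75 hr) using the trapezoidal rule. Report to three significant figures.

Trapezoidal AUC_0→7.75:
  [0→0.25]: (0.00+27.38)/2 × 0.25 = 3.4225
  [0.25→2.25]: (27.38+46.99)/2 × 2 = 74.37
  [2.25→2.75]: (46.99+40.52)/2 × 0.5 = 21.8775
  [2.75→5.75]: (40.52+14.47)/2 × 3 = 82.485
  [5.75→7.75]: (14.47+7.14)/2 × 2 = 21.61
  Sum = 203.765 mg/L·hr

AUC = 204 mg/L·hr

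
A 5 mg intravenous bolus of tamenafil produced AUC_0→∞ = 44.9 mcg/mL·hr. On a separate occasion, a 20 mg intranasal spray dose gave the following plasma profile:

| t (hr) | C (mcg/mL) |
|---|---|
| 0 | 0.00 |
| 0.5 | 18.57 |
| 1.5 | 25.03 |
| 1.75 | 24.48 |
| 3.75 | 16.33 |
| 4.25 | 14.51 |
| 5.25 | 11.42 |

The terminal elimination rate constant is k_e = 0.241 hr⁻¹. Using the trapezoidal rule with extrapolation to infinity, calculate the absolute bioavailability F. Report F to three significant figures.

F = 0.788

Trapezoidal AUC_0→5.25 (intranasal spray):
  [0→0.5]: (0.00+18.57)/2 × 0.5 = 4.6425
  [0.5→1.5]: (18.57+25.03)/2 × 1 = 21.8
  [1.5→1.75]: (25.03+24.48)/2 × 0.25 = 6.18875
  [1.75→3.75]: (24.48+16.33)/2 × 2 = 40.81
  [3.75→4.25]: (16.33+14.51)/2 × 0.5 = 7.71
  [4.25→5.25]: (14.51+11.42)/2 × 1 = 12.965
  Sum = 94.11625 mcg/mL·hr
Tail: C_last/k_e = 11.42/0.241 = 47.386
AUC_0→∞ (intranasal spray) = 94.11625 + 47.386 = 141.50225 mcg/mL·hr
F = (AUC_ev/D_ev)/(AUC_iv/D_iv) = (141.50225/20)/(44.9/5) = 7.0751125/8.98 = 0.7879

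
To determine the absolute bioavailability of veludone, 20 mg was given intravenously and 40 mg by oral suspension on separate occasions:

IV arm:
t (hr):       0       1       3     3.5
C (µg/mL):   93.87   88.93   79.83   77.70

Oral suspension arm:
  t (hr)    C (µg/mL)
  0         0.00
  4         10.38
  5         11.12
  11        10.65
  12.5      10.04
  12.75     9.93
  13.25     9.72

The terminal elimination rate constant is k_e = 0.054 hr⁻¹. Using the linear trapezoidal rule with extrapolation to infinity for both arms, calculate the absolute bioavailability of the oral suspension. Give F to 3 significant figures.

F = 0.0862

Trapezoidal AUC_0→3.5 (IV):
  [0→1]: (93.87+88.93)/2 × 1 = 91.4
  [1→3]: (88.93+79.83)/2 × 2 = 168.76
  [3→3.5]: (79.83+77.70)/2 × 0.5 = 39.3825
  Sum = 299.5425 µg/mL·hr
IV tail: 77.70/0.054 = 1438.889; AUC_iv,0→∞ = 299.5425 + 1438.889 = 1738.4315 µg/mL·hr
Trapezoidal AUC_0→13.25 (oral suspension):
  [0→4]: (0.00+10.38)/2 × 4 = 20.76
  [4→5]: (10.38+11.12)/2 × 1 = 10.75
  [5→11]: (11.12+10.65)/2 × 6 = 65.31
  [11→12.5]: (10.65+10.04)/2 × 1.5 = 15.5175
  [12.5→12.75]: (10.04+9.93)/2 × 0.25 = 2.49625
  [12.75→13.25]: (9.93+9.72)/2 × 0.5 = 4.9125
  Sum = 119.74625 µg/mL·hr
oral suspension tail: 9.72/0.054 = 180.000; AUC_ev,0→∞ = 119.74625 + 180.000 = 299.74625 µg/mL·hr
F = (AUC_ev/D_ev)/(AUC_iv/D_iv) = (299.74625/40)/(1738.4315/20) = 7.49366/86.921575 = 0.0862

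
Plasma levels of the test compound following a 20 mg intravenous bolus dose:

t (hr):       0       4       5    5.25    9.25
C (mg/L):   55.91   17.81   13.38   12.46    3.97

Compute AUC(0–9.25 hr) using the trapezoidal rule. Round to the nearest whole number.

Trapezoidal AUC_0→9.25:
  [0→4]: (55.91+17.81)/2 × 4 = 147.44
  [4→5]: (17.81+13.38)/2 × 1 = 15.595
  [5→5.25]: (13.38+12.46)/2 × 0.25 = 3.23
  [5.25→9.25]: (12.46+3.97)/2 × 4 = 32.86
  Sum = 199.125 mg/L·hr

AUC = 199 mg/L·hr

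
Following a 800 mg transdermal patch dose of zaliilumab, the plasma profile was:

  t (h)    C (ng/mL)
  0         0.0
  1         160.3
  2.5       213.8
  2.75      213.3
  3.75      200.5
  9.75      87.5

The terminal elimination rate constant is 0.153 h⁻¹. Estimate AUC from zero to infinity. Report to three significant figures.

Trapezoidal AUC_0→9.75:
  [0→1]: (0.0+160.3)/2 × 1 = 80.15
  [1→2.5]: (160.3+213.8)/2 × 1.5 = 280.575
  [2.5→2.75]: (213.8+213.3)/2 × 0.25 = 53.3875
  [2.75→3.75]: (213.3+200.5)/2 × 1 = 206.9
  [3.75→9.75]: (200.5+87.5)/2 × 6 = 864.0
  Sum = 1485.0125 ng/mL·h
Extrapolated tail: C_last / k_e = 87.5 / 0.153 = 571.895
AUC_0→∞ = 1485.0125 + 571.895 = 2056.9075 ng/mL·h

AUC = 2060 ng/mL·h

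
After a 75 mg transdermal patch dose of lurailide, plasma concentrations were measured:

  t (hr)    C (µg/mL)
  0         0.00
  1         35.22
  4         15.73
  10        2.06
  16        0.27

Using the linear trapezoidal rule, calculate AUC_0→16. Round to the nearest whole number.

Trapezoidal AUC_0→16:
  [0→1]: (0.00+35.22)/2 × 1 = 17.61
  [1→4]: (35.22+15.73)/2 × 3 = 76.425
  [4→10]: (15.73+2.06)/2 × 6 = 53.37
  [10→16]: (2.06+0.27)/2 × 6 = 6.99
  Sum = 154.395 µg/mL·hr

AUC = 154 µg/mL·hr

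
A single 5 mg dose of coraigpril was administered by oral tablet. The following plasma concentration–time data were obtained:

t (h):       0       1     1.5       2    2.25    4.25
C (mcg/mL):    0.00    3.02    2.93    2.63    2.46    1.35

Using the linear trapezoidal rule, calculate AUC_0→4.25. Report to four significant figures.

AUC = 8.834 mcg/mL·h

Trapezoidal AUC_0→4.25:
  [0→1]: (0.00+3.02)/2 × 1 = 1.51
  [1→1.5]: (3.02+2.93)/2 × 0.5 = 1.4875
  [1.5→2]: (2.93+2.63)/2 × 0.5 = 1.39
  [2→2.25]: (2.63+2.46)/2 × 0.25 = 0.63625
  [2.25→4.25]: (2.46+1.35)/2 × 2 = 3.81
  Sum = 8.83375 mcg/mL·h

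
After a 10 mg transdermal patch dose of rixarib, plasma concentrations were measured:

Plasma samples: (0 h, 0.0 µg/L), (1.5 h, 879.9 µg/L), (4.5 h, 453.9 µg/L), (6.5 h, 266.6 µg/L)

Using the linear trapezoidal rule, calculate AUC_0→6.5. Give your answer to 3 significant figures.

AUC = 3380 µg/L·h

Trapezoidal AUC_0→6.5:
  [0→1.5]: (0.0+879.9)/2 × 1.5 = 659.925
  [1.5→4.5]: (879.9+453.9)/2 × 3 = 2000.7
  [4.5→6.5]: (453.9+266.6)/2 × 2 = 720.5
  Sum = 3381.125 µg/L·h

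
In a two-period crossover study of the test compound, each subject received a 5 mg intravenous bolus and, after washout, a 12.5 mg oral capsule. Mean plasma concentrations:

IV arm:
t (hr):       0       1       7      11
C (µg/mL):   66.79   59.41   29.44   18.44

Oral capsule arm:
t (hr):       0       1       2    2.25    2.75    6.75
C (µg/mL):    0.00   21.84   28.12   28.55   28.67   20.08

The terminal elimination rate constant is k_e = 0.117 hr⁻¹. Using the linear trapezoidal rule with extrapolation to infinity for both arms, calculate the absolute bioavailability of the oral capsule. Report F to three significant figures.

Trapezoidal AUC_0→11 (IV):
  [0→1]: (66.79+59.41)/2 × 1 = 63.1
  [1→7]: (59.41+29.44)/2 × 6 = 266.55
  [7→11]: (29.44+18.44)/2 × 4 = 95.76
  Sum = 425.41 µg/mL·hr
IV tail: 18.44/0.117 = 157.607; AUC_iv,0→∞ = 425.41 + 157.607 = 583.017 µg/mL·hr
Trapezoidal AUC_0→6.75 (oral capsule):
  [0→1]: (0.00+21.84)/2 × 1 = 10.92
  [1→2]: (21.84+28.12)/2 × 1 = 24.98
  [2→2.25]: (28.12+28.55)/2 × 0.25 = 7.08375
  [2.25→2.75]: (28.55+28.67)/2 × 0.5 = 14.305
  [2.75→6.75]: (28.67+20.08)/2 × 4 = 97.5
  Sum = 154.78875 µg/mL·hr
oral capsule tail: 20.08/0.117 = 171.624; AUC_ev,0→∞ = 154.78875 + 171.624 = 326.41275 µg/mL·hr
F = (AUC_ev/D_ev)/(AUC_iv/D_iv) = (326.41275/12.5)/(583.017/5) = 26.11302/116.6034 = 0.2239

F = 0.224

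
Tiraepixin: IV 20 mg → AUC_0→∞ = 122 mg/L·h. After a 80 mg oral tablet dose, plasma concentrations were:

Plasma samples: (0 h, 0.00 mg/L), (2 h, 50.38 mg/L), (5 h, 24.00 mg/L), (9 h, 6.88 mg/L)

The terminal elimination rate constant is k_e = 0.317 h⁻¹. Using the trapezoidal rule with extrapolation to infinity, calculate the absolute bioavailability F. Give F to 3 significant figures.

Trapezoidal AUC_0→9 (oral tablet):
  [0→2]: (0.00+50.38)/2 × 2 = 50.38
  [2→5]: (50.38+24.00)/2 × 3 = 111.57
  [5→9]: (24.00+6.88)/2 × 4 = 61.76
  Sum = 223.71 mg/L·h
Tail: C_last/k_e = 6.88/0.317 = 21.703
AUC_0→∞ (oral tablet) = 223.71 + 21.703 = 245.413 mg/L·h
F = (AUC_ev/D_ev)/(AUC_iv/D_iv) = (245.413/80)/(122/20) = 3.0676625/6.1 = 0.5029

F = 0.503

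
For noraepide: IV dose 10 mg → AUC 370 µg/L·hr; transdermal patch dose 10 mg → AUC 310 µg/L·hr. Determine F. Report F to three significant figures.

F = 0.838

F = (AUC_ev / D_ev) / (AUC_iv / D_iv)
  = (310/10) / (370/10)
  = 31 / 37 = 0.8378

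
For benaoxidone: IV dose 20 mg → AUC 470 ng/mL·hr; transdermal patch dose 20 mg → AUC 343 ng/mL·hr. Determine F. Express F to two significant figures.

F = 0.73

F = (AUC_ev / D_ev) / (AUC_iv / D_iv)
  = (343/20) / (470/20)
  = 17.15 / 23.5 = 0.7298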